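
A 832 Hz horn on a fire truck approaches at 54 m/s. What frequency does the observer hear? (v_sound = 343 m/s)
f_obs = f·v/(v − v_s) = 987.5 Hz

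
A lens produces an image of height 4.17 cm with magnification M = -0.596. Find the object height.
ho = |hi|/|M| = 6.997 cm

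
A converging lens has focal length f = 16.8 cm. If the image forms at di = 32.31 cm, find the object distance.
1/do = 1/f − 1/di → do = 35 cm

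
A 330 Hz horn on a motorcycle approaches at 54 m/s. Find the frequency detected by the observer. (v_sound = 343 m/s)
f_obs = f·v/(v − v_s) = 391.7 Hz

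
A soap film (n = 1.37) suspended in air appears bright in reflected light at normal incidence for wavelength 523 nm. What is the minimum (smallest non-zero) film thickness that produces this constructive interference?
2nt = (m − ½)λ with m = 1 → t = (m − ½)λ/(2n) = 95.44 nm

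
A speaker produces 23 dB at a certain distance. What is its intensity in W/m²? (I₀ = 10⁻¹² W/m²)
I = I₀·10^(β/10) = 2.00 × 10⁻¹⁰ W/m²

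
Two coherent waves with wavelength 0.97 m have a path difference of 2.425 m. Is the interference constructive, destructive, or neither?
destructive — path difference = 2.5λ, an odd multiple of λ/2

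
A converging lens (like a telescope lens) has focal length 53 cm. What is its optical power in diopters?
P = 1/f = 1.887 D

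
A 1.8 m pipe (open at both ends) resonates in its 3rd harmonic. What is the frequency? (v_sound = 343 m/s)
fₙ = nv/(2L) = 285.8 Hz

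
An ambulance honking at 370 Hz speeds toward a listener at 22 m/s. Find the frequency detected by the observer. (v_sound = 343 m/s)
f_obs = f·v/(v − v_s) = 395.4 Hz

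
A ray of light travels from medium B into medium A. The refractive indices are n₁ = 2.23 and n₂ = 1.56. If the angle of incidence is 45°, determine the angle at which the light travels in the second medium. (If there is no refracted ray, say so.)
sin θ₂ = (n₁/n₂)·sin θ₁ = 1.011 > 1, so there is no refracted ray — the light undergoes total internal reflection.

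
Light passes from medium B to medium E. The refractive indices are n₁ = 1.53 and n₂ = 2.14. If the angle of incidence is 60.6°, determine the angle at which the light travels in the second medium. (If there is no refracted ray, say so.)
sin θ₂ = (n₁/n₂)·sin θ₁ = 0.6229 → θ₂ = 38.53°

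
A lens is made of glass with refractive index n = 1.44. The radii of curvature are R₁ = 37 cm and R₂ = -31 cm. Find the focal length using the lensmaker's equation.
1/f = (n − 1)(1/R₁ − 1/R₂) → f = 38.34 cm (converging lens)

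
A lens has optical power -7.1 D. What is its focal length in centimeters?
f = 1/P = -14.08 cm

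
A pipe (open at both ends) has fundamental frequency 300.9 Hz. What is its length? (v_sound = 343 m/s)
L = v/(2f₁) = 0.57 m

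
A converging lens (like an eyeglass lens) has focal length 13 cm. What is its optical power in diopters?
P = 1/f = 7.692 D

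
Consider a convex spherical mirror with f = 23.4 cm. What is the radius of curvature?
R = 2|f| = 46.8 cm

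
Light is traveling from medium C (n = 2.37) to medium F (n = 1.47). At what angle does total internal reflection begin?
θc = arcsin(n₂/n₁) = 38.33°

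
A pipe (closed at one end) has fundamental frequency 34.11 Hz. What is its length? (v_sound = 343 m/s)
L = v/(4f₁) = 2.514 m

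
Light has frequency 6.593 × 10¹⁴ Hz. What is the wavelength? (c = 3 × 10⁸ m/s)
λ = c/f = 455 nm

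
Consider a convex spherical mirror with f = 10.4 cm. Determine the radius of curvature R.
R = 2|f| = 20.8 cm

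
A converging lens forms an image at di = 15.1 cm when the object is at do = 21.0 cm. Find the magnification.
M = −di/do = -0.719 (inverted image)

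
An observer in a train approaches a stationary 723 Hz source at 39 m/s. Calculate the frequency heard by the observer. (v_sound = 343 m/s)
f_obs = f·(v + v_o)/v = 805.2 Hz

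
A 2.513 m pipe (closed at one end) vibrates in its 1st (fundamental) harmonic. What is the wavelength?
λₙ = 4L/n = 10.05 m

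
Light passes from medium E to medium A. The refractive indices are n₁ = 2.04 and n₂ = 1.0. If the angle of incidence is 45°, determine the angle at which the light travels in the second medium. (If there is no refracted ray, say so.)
sin θ₂ = (n₁/n₂)·sin θ₁ = 1.442 > 1, so there is no refracted ray — the light undergoes total internal reflection.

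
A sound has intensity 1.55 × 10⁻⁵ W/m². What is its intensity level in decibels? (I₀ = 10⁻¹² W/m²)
β = 10·log₁₀(I/I₀) = 71.9 dB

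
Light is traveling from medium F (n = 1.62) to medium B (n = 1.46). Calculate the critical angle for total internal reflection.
θc = arcsin(n₂/n₁) = 64.32°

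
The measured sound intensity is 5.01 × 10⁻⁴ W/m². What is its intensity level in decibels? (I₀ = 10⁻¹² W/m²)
β = 10·log₁₀(I/I₀) = 87 dB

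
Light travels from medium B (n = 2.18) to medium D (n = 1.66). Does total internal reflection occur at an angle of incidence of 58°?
θc = arcsin(n₂/n₁) = 49.59°; 58° > θc, so yes — total internal reflection.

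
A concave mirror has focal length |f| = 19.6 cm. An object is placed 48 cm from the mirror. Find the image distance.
f = +19.6 cm (concave); 1/di = 1/f − 1/do → di = 33.13 cm (real image, in front of mirror)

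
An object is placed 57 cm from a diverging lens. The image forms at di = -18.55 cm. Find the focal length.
1/f = 1/do + 1/di → f = -27.5 cm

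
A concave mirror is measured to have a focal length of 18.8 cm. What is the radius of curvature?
R = 2|f| = 37.6 cm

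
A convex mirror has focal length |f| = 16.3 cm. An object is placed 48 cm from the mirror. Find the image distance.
f = −16.3 cm (convex); 1/di = 1/f − 1/do → di = -12.17 cm (virtual image, behind mirror)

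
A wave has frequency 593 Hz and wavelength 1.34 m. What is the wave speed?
v = fλ = 794.6 m/s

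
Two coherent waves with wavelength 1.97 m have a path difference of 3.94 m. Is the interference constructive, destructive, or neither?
constructive — path difference = 2λ, a whole number of wavelengths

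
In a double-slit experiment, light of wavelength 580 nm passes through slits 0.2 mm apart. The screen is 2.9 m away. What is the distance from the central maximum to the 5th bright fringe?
y = mλL/d = 42.05 mm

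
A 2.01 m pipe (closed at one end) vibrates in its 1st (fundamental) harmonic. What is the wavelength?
λₙ = 4L/n = 8.04 m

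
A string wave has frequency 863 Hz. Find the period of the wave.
T = 1/f = 0.001159 s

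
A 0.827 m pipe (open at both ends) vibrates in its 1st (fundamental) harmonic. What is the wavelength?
λₙ = 2L/n = 1.654 m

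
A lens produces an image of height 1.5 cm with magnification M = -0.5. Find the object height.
ho = |hi|/|M| = 3 cm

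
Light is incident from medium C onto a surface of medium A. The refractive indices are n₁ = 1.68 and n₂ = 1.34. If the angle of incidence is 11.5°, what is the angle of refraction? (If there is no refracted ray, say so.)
sin θ₂ = (n₁/n₂)·sin θ₁ = 0.25 → θ₂ = 14.47°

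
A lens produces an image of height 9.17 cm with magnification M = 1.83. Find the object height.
ho = |hi|/|M| = 5.011 cm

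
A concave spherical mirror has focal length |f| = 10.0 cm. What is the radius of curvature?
R = 2|f| = 20 cm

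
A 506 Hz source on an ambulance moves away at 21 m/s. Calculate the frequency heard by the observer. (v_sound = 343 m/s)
f_obs = f·v/(v + v_s) = 476.8 Hz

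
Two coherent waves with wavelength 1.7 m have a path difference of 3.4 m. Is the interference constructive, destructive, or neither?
constructive — path difference = 2λ, a whole number of wavelengths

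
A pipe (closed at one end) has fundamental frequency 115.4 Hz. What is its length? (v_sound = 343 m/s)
L = v/(4f₁) = 0.7431 m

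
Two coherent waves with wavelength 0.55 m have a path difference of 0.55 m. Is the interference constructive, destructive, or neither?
constructive — path difference = 1λ, a whole number of wavelengths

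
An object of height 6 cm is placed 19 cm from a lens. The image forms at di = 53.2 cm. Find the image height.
hi = (-di/do) × ho = -16.8 cm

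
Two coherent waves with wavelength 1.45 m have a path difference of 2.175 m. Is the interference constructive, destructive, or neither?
destructive — path difference = 1.5λ, an odd multiple of λ/2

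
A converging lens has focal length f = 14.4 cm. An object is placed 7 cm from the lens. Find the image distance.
1/di = 1/f − 1/do → di = -13.62 cm (virtual image)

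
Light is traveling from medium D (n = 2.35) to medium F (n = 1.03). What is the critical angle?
θc = arcsin(n₂/n₁) = 26°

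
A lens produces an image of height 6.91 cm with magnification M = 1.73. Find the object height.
ho = |hi|/|M| = 3.994 cm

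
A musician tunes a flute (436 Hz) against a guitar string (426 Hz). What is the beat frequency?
10 Hz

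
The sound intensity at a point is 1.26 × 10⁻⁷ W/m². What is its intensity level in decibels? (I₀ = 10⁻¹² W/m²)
β = 10·log₁₀(I/I₀) = 51 dB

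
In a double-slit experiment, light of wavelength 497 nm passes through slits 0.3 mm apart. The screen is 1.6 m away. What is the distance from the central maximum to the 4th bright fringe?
y = mλL/d = 10.6 mm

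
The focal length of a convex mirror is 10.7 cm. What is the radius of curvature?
R = 2|f| = 21.4 cm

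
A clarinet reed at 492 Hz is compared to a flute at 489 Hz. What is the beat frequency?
3 Hz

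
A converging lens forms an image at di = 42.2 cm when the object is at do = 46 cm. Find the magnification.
M = −di/do = -0.9174 (inverted image)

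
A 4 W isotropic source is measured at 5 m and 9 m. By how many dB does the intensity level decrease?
Δβ = 20·log₁₀(r₂/r₁) = 5.105 dB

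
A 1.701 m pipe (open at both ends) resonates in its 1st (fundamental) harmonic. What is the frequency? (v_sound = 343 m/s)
fₙ = nv/(2L) = 100.8 Hz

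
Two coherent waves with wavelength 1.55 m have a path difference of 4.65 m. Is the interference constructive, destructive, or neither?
constructive — path difference = 3λ, a whole number of wavelengths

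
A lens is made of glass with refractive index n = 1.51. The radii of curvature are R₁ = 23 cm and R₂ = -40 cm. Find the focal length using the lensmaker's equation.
1/f = (n − 1)(1/R₁ − 1/R₂) → f = 28.63 cm (converging lens)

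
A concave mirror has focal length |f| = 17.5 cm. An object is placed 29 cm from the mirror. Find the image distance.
f = +17.5 cm (concave); 1/di = 1/f − 1/do → di = 44.13 cm (real image, in front of mirror)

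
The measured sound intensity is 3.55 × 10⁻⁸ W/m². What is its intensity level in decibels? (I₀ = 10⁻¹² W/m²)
β = 10·log₁₀(I/I₀) = 45.5 dB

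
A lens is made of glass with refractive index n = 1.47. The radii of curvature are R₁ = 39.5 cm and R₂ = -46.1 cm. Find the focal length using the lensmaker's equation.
1/f = (n − 1)(1/R₁ − 1/R₂) → f = 45.26 cm (converging lens)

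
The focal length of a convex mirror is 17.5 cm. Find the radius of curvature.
R = 2|f| = 35 cm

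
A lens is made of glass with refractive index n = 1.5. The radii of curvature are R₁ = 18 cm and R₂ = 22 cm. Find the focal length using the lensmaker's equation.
1/f = (n − 1)(1/R₁ − 1/R₂) → f = 198 cm (converging lens)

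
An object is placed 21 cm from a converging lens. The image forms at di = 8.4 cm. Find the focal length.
1/f = 1/do + 1/di → f = 6 cm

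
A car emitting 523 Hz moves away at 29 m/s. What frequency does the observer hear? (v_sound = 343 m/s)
f_obs = f·v/(v + v_s) = 482.2 Hz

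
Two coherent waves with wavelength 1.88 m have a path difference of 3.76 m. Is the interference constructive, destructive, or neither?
constructive — path difference = 2λ, a whole number of wavelengths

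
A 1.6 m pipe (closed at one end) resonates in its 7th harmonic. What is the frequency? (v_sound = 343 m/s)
fₙ = nv/(4L) = 375.2 Hz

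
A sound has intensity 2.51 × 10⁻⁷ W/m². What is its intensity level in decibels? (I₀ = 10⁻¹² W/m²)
β = 10·log₁₀(I/I₀) = 54 dB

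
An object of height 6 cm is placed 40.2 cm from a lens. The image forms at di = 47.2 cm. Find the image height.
hi = (-di/do) × ho = -7.045 cm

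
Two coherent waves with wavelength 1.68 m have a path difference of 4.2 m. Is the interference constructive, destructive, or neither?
destructive — path difference = 2.5λ, an odd multiple of λ/2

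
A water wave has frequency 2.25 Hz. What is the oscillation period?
T = 1/f = 0.4444 s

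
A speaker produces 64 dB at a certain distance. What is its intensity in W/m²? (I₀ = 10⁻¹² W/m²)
I = I₀·10^(β/10) = 2.51 × 10⁻⁶ W/m²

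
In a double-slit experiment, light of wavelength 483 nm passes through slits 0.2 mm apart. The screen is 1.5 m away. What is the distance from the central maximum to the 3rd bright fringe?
y = mλL/d = 10.87 mm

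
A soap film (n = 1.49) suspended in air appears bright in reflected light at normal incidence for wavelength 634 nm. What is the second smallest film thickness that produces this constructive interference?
2nt = (m − ½)λ with m = 2 → t = (m − ½)λ/(2n) = 319.1 nm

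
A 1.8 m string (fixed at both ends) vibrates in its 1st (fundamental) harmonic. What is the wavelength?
λₙ = 2L/n = 3.6 m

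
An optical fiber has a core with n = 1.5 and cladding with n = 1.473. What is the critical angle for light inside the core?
θc = arcsin(n_cladding/n_core) = 79.11°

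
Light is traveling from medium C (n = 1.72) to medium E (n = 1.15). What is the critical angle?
θc = arcsin(n₂/n₁) = 41.96°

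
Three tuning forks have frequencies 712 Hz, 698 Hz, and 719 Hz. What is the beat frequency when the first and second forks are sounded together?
14 Hz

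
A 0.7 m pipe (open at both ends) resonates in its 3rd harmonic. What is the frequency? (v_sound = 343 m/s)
fₙ = nv/(2L) = 735 Hz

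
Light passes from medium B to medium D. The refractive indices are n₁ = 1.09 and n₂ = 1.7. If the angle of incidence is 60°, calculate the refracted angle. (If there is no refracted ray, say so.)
sin θ₂ = (n₁/n₂)·sin θ₁ = 0.5553 → θ₂ = 33.73°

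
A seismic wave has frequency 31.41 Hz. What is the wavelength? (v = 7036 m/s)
λ = v/f = 224 m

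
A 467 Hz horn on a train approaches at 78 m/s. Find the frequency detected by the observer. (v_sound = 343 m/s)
f_obs = f·v/(v − v_s) = 604.5 Hz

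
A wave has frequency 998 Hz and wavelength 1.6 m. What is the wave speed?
v = fλ = 1597 m/s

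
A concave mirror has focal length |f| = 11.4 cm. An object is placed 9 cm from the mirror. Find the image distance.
f = +11.4 cm (concave); 1/di = 1/f − 1/do → di = -42.75 cm (virtual image, behind mirror)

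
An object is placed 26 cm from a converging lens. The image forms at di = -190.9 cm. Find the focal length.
1/f = 1/do + 1/di → f = 30.1 cm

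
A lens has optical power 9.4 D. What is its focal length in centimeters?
f = 1/P = 10.64 cm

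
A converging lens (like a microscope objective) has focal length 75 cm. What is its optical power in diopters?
P = 1/f = 1.333 D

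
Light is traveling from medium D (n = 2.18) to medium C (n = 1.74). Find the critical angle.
θc = arcsin(n₂/n₁) = 52.96°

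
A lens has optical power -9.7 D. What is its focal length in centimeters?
f = 1/P = -10.31 cm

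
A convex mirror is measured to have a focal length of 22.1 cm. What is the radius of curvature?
R = 2|f| = 44.2 cm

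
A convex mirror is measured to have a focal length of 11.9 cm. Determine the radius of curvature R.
R = 2|f| = 23.8 cm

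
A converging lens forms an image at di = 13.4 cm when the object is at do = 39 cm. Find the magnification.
M = −di/do = -0.3436 (inverted image)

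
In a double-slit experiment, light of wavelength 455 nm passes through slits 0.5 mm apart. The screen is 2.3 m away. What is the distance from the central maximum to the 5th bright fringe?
y = mλL/d = 10.46 mm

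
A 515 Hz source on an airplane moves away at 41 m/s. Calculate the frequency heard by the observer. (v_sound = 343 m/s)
f_obs = f·v/(v + v_s) = 460 Hz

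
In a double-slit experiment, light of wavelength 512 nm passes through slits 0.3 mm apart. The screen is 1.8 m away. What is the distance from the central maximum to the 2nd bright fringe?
y = mλL/d = 6.144 mm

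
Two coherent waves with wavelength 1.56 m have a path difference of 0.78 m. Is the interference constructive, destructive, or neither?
destructive — path difference = 0.5λ, an odd multiple of λ/2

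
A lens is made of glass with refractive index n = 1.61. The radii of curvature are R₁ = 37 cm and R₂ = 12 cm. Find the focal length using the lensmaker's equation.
1/f = (n − 1)(1/R₁ − 1/R₂) → f = -29.11 cm (diverging lens)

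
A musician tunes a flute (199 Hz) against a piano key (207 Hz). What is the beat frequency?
8 Hz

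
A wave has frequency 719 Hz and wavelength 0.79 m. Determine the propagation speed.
v = fλ = 568 m/s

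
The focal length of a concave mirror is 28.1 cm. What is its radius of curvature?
R = 2|f| = 56.2 cm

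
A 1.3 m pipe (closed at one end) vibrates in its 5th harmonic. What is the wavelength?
λₙ = 4L/n = 1.04 m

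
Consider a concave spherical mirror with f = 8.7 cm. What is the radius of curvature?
R = 2|f| = 17.4 cm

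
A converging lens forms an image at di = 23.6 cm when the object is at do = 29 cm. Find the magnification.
M = −di/do = -0.8138 (inverted image)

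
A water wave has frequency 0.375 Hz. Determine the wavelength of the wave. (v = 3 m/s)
λ = v/f = 8 m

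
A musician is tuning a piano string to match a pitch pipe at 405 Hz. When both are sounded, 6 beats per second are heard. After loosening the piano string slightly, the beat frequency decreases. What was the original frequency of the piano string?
411 Hz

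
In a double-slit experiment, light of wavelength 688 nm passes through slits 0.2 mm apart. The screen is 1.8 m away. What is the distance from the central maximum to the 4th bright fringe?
y = mλL/d = 24.77 mm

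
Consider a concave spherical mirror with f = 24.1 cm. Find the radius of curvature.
R = 2|f| = 48.2 cm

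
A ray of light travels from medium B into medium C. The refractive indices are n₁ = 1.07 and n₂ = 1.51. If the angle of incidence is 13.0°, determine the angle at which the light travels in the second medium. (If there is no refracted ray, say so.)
sin θ₂ = (n₁/n₂)·sin θ₁ = 0.1594 → θ₂ = 9.172°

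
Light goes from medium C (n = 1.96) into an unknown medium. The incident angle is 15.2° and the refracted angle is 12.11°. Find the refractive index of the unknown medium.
n₂ = n₁·sin θ₁ / sin θ₂ = 2.45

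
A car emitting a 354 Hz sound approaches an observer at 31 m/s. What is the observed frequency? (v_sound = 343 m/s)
f_obs = f·v/(v − v_s) = 389.2 Hz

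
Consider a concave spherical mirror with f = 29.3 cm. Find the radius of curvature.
R = 2|f| = 58.6 cm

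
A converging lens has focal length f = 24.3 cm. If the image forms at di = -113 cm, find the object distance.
1/do = 1/f − 1/di → do = 20 cm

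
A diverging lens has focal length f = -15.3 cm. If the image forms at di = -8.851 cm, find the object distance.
1/do = 1/f − 1/di → do = 21 cm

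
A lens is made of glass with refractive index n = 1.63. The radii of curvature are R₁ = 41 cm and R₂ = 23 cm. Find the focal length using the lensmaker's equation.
1/f = (n − 1)(1/R₁ − 1/R₂) → f = -83.16 cm (diverging lens)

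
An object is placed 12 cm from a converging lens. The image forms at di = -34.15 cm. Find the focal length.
1/f = 1/do + 1/di → f = 18.5 cm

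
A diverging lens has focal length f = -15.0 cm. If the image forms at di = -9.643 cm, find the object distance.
1/do = 1/f − 1/di → do = 27 cm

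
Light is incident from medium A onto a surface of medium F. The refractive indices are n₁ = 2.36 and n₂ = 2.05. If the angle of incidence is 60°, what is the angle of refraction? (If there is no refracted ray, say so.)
sin θ₂ = (n₁/n₂)·sin θ₁ = 0.997 → θ₂ = 85.55°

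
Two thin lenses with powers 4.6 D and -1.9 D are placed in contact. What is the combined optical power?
P_total = P₁ + P₂ = 2.7 D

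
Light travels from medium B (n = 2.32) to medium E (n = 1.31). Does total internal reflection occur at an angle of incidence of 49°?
θc = arcsin(n₂/n₁) = 34.38°; 49° > θc, so yes — total internal reflection.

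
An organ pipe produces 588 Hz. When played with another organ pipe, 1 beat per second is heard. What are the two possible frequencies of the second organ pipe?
f₂ = 588 ± 1 Hz → 589 Hz or 587 Hz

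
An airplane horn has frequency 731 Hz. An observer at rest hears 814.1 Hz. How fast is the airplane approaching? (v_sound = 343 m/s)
v_s = v·(1 − f/f_obs) = 35.01 m/s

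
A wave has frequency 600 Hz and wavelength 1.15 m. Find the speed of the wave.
v = fλ = 690 m/s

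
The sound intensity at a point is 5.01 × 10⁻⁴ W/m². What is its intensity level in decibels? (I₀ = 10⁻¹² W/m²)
β = 10·log₁₀(I/I₀) = 87 dB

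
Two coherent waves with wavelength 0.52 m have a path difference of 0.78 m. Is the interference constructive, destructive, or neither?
destructive — path difference = 1.5λ, an odd multiple of λ/2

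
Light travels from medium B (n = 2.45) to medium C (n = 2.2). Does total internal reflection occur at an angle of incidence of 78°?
θc = arcsin(n₂/n₁) = 63.89°; 78° > θc, so yes — total internal reflection.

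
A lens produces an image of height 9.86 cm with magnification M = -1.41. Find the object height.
ho = |hi|/|M| = 6.993 cm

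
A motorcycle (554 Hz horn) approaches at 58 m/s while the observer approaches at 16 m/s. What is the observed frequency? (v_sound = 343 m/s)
f_obs = f·(v + v_o)/(v − v_s) = 697.8 Hz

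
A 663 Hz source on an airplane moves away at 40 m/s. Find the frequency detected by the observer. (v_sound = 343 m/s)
f_obs = f·v/(v + v_s) = 593.8 Hz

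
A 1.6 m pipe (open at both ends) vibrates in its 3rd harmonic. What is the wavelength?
λₙ = 2L/n = 1.067 m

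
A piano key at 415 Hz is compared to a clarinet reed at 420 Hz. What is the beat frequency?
5 Hz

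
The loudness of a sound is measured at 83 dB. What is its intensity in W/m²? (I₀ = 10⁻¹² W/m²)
I = I₀·10^(β/10) = 2.00 × 10⁻⁴ W/m²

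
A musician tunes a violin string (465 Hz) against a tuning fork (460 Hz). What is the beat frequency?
5 Hz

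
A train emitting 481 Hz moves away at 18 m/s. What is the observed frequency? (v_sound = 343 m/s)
f_obs = f·v/(v + v_s) = 457 Hz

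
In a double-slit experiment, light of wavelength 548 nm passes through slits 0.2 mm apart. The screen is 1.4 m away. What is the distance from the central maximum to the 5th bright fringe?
y = mλL/d = 19.18 mm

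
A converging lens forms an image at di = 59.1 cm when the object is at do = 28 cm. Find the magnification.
M = −di/do = -2.111 (inverted image)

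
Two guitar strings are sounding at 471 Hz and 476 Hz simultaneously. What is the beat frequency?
5 Hz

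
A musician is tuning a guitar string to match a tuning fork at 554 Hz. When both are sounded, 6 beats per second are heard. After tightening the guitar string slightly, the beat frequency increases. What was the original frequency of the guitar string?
560 Hz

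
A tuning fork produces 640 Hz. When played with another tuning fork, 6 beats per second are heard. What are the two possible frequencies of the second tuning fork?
f₂ = 640 ± 6 Hz → 646 Hz or 634 Hz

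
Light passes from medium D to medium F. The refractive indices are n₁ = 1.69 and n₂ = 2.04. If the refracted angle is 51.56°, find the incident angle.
sin θ₁ = (n₂/n₁)·sin θ₂ → θ₁ = 70.99°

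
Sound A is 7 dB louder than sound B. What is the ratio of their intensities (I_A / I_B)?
I_A/I_B = 10^(Δβ/10) = 5.012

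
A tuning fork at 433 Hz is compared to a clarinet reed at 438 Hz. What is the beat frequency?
5 Hz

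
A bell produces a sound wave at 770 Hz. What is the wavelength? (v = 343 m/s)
λ = v/f = 0.4455 m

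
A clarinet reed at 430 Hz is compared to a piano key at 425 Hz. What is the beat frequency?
5 Hz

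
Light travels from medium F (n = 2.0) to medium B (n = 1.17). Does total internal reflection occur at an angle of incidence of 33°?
θc = arcsin(n₂/n₁) = 35.8°; 33° < θc, so no — the ray refracts.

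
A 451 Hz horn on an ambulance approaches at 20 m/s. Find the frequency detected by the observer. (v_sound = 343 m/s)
f_obs = f·v/(v − v_s) = 478.9 Hz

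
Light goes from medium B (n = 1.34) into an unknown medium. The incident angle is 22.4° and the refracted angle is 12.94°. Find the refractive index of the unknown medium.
n₂ = n₁·sin θ₁ / sin θ₂ = 2.28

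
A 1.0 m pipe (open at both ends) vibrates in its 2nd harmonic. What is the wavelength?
λₙ = 2L/n = 1 m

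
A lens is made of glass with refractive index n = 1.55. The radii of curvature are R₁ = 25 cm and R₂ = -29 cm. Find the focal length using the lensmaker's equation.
1/f = (n − 1)(1/R₁ − 1/R₂) → f = 24.41 cm (converging lens)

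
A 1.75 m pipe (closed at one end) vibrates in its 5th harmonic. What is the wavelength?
λₙ = 4L/n = 1.4 m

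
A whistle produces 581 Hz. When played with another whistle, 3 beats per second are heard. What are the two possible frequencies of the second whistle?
f₂ = 581 ± 3 Hz → 584 Hz or 578 Hz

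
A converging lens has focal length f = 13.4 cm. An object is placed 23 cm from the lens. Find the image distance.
1/di = 1/f − 1/do → di = 32.1 cm (real image)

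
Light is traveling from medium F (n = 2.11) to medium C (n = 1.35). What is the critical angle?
θc = arcsin(n₂/n₁) = 39.78°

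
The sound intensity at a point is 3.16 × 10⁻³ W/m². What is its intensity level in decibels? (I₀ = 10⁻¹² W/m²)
β = 10·log₁₀(I/I₀) = 95 dB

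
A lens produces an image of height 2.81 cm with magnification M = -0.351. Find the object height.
ho = |hi|/|M| = 8.006 cm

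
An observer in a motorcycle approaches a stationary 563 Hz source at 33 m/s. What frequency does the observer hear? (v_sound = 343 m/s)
f_obs = f·(v + v_o)/v = 617.2 Hz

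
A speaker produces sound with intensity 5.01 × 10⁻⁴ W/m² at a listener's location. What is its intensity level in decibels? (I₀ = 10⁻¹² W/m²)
β = 10·log₁₀(I/I₀) = 87 dB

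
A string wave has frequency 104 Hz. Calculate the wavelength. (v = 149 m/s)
λ = v/f = 1.433 m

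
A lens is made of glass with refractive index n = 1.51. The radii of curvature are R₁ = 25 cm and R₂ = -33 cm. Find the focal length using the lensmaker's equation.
1/f = (n − 1)(1/R₁ − 1/R₂) → f = 27.89 cm (converging lens)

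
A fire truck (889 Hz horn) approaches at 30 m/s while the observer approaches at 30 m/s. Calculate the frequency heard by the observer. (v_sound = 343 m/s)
f_obs = f·(v + v_o)/(v − v_s) = 1059 Hz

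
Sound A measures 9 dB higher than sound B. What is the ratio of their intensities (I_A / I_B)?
I_A/I_B = 10^(Δβ/10) = 7.943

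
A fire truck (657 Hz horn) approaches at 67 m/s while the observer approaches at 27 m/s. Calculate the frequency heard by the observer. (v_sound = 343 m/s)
f_obs = f·(v + v_o)/(v − v_s) = 880.8 Hz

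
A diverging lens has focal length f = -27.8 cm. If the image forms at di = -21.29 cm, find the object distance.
1/do = 1/f − 1/di → do = 90.92 cm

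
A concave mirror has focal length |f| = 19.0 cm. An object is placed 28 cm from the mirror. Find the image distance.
f = +19.0 cm (concave); 1/di = 1/f − 1/do → di = 59.11 cm (real image, in front of mirror)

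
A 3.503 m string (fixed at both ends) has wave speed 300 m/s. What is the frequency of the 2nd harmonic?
fₙ = nv/(2L) = 85.64 Hz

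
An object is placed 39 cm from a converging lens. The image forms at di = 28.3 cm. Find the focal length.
1/f = 1/do + 1/di → f = 16.4 cm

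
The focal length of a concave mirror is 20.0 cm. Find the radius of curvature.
R = 2|f| = 40 cm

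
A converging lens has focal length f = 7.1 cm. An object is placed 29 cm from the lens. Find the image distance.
1/di = 1/f − 1/do → di = 9.402 cm (real image)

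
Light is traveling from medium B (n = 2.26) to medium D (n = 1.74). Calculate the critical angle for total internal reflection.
θc = arcsin(n₂/n₁) = 50.35°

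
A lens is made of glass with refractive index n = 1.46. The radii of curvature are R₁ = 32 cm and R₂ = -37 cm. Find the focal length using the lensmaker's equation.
1/f = (n − 1)(1/R₁ − 1/R₂) → f = 37.3 cm (converging lens)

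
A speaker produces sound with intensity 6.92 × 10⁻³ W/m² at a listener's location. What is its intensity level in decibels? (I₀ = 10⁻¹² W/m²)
β = 10·log₁₀(I/I₀) = 98.4 dB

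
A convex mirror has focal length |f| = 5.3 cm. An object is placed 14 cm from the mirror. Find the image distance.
f = −5.3 cm (convex); 1/di = 1/f − 1/do → di = -3.845 cm (virtual image, behind mirror)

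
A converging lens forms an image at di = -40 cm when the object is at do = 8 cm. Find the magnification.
M = −di/do = 5 (upright image)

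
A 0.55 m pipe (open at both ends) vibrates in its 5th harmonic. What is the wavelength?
λₙ = 2L/n = 0.22 m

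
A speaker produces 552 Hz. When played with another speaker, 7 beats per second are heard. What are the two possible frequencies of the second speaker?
f₂ = 552 ± 7 Hz → 559 Hz or 545 Hz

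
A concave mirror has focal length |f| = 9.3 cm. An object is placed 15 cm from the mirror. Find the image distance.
f = +9.3 cm (concave); 1/di = 1/f − 1/do → di = 24.47 cm (real image, in front of mirror)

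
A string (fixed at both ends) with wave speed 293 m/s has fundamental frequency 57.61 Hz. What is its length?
L = v/(2f₁) = 2.543 m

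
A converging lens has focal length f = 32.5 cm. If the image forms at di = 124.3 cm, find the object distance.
1/do = 1/f − 1/di → do = 44.01 cm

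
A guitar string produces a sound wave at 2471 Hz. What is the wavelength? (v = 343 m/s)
λ = v/f = 0.1388 m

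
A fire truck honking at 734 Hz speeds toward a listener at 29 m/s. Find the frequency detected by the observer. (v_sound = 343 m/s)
f_obs = f·v/(v − v_s) = 801.8 Hz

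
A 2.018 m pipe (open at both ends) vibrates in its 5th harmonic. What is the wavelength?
λₙ = 2L/n = 0.8072 m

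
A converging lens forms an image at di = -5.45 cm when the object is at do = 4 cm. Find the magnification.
M = −di/do = 1.363 (upright image)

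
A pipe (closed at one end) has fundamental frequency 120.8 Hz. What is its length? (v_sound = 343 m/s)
L = v/(4f₁) = 0.7099 m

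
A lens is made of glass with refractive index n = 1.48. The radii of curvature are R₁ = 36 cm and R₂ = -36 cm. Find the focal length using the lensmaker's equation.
1/f = (n − 1)(1/R₁ − 1/R₂) → f = 37.5 cm (converging lens)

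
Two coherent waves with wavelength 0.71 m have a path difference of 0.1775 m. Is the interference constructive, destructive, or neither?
neither (partial) — path difference = 0.25λ, neither a whole number of wavelengths nor an odd multiple of λ/2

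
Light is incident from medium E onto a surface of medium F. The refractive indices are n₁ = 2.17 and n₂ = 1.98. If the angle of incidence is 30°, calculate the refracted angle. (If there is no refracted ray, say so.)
sin θ₂ = (n₁/n₂)·sin θ₁ = 0.548 → θ₂ = 33.23°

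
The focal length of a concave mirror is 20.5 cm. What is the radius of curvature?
R = 2|f| = 41 cm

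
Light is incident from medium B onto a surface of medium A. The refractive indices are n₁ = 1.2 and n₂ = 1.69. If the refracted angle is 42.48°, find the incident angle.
sin θ₁ = (n₂/n₁)·sin θ₂ → θ₁ = 72.01°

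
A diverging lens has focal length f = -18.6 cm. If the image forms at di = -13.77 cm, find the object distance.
1/do = 1/f − 1/di → do = 53.03 cm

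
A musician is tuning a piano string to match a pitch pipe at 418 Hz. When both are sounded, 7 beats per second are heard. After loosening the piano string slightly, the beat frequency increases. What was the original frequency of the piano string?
411 Hz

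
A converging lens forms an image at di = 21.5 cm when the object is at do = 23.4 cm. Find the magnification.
M = −di/do = -0.9188 (inverted image)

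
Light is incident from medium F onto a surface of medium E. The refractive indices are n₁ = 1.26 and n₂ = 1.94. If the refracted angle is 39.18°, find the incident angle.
sin θ₁ = (n₂/n₁)·sin θ₂ → θ₁ = 76.58°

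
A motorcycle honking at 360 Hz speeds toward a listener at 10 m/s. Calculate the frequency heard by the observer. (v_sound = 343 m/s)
f_obs = f·v/(v − v_s) = 370.8 Hz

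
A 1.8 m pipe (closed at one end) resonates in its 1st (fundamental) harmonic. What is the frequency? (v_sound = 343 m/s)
fₙ = nv/(4L) = 47.64 Hz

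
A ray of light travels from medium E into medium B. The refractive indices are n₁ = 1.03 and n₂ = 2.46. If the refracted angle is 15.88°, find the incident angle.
sin θ₁ = (n₂/n₁)·sin θ₂ → θ₁ = 40.81°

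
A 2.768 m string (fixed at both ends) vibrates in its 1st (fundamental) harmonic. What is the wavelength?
λₙ = 2L/n = 5.536 m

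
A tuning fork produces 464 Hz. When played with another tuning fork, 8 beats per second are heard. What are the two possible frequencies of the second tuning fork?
f₂ = 464 ± 8 Hz → 472 Hz or 456 Hz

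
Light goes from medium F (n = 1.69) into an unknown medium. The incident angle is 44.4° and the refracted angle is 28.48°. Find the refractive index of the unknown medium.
n₂ = n₁·sin θ₁ / sin θ₂ = 2.48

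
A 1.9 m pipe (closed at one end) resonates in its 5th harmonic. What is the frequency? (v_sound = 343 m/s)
fₙ = nv/(4L) = 225.7 Hz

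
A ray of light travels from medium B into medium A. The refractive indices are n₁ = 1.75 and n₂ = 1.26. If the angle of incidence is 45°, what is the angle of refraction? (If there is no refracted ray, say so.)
sin θ₂ = (n₁/n₂)·sin θ₁ = 0.9821 → θ₂ = 79.14°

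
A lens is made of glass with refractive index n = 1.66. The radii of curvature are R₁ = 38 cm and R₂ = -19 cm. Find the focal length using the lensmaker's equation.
1/f = (n − 1)(1/R₁ − 1/R₂) → f = 19.19 cm (converging lens)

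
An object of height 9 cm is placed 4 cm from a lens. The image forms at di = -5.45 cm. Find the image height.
hi = (-di/do) × ho = 12.26 cm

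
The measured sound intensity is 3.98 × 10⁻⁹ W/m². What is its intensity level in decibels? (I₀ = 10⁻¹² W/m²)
β = 10·log₁₀(I/I₀) = 36 dB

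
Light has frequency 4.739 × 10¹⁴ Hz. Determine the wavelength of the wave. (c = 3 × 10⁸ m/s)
λ = c/f = 633 nm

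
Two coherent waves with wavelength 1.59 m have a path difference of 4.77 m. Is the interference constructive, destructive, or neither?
constructive — path difference = 3λ, a whole number of wavelengths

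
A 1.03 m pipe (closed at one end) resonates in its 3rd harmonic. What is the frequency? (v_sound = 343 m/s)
fₙ = nv/(4L) = 249.8 Hz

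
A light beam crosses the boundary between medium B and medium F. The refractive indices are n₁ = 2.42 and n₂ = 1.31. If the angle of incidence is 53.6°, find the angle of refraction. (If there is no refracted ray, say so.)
sin θ₂ = (n₁/n₂)·sin θ₁ = 1.487 > 1, so there is no refracted ray — the light undergoes total internal reflection.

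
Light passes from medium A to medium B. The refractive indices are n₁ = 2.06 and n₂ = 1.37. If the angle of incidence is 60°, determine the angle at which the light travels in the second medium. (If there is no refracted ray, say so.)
sin θ₂ = (n₁/n₂)·sin θ₁ = 1.302 > 1, so there is no refracted ray — the light undergoes total internal reflection.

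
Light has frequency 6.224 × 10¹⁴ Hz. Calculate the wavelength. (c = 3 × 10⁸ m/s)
λ = c/f = 482 nm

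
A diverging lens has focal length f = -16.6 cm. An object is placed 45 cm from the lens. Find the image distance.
1/di = 1/f − 1/do → di = -12.13 cm (virtual image)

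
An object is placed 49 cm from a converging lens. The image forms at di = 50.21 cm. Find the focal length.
1/f = 1/do + 1/di → f = 24.8 cm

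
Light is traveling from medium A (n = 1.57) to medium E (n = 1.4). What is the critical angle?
θc = arcsin(n₂/n₁) = 63.09°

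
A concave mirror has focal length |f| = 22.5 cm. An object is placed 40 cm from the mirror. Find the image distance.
f = +22.5 cm (concave); 1/di = 1/f − 1/do → di = 51.43 cm (real image, in front of mirror)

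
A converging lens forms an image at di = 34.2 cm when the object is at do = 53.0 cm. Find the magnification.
M = −di/do = -0.6453 (inverted image)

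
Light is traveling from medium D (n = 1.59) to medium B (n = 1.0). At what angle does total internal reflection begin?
θc = arcsin(n₂/n₁) = 38.97°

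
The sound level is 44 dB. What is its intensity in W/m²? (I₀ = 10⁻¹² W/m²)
I = I₀·10^(β/10) = 2.51 × 10⁻⁸ W/m²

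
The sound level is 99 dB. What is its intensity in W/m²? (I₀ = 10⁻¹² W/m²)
I = I₀·10^(β/10) = 7.94 × 10⁻³ W/m²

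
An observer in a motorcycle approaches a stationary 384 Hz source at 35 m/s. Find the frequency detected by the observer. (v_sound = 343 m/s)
f_obs = f·(v + v_o)/v = 423.2 Hz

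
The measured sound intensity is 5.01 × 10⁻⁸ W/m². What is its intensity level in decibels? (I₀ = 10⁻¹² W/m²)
β = 10·log₁₀(I/I₀) = 47 dB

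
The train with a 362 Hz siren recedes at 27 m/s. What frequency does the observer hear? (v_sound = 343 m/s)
f_obs = f·v/(v + v_s) = 335.6 Hz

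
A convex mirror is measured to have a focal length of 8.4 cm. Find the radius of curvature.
R = 2|f| = 16.8 cm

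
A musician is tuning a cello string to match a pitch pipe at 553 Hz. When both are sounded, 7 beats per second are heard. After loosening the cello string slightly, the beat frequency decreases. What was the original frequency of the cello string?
560 Hz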